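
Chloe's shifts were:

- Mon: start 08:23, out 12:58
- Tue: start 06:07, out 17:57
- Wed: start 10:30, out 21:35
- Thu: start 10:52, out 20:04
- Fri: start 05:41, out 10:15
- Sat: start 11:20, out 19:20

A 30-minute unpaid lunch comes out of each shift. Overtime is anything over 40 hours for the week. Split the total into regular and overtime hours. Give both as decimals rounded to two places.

Mon: 08:23–12:58 = 4 h 35 min; less 30 min break → 4 h 5 min
Tue: 06:07–17:57 = 11 h 50 min; less 30 min break → 11 h 20 min
Wed: 10:30–21:35 = 11 h 5 min; less 30 min break → 10 h 35 min
Thu: 10:52–20:04 = 9 h 12 min; less 30 min break → 8 h 42 min
Fri: 05:41–10:15 = 4 h 34 min; less 30 min break → 4 h 4 min
Sat: 11:20–19:20 = 8 h 0 min; less 30 min break → 7 h 30 min
Total worked: 46 h 16 min = 46.27 h.
Threshold 40 h → overtime 6 h 16 min, regular 40 h 0 min.

Regular 40.00 hours, overtime 6.27 hours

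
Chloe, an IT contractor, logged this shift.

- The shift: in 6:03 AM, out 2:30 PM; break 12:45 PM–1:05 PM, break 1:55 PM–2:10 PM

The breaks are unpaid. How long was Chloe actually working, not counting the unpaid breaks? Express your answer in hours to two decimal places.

The shift: 6:03 AM–2:30 PM = 8 h 27 min; less 35 min break → 7 h 52 min

7.87 hours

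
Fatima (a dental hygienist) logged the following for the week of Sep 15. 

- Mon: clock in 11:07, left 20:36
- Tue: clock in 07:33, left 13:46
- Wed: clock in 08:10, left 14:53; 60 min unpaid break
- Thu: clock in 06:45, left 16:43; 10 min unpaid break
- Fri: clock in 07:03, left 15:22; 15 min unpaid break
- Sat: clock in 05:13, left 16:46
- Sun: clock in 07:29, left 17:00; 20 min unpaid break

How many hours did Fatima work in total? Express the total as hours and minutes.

60 h 1 min

Mon: 11:07–20:36 = 9 h 29 min
Tue: 07:33–13:46 = 6 h 13 min
Wed: 08:10–14:53 = 6 h 43 min; less 60 min break → 5 h 43 min
Thu: 06:45–16:43 = 9 h 58 min; less 10 min break → 9 h 48 min
Fri: 07:03–15:22 = 8 h 19 min; less 15 min break → 8 h 4 min
Sat: 05:13–16:46 = 11 h 33 min
Sun: 07:29–17:00 = 9 h 31 min; less 20 min break → 9 h 11 min
Total: 9 h 29 min + 6 h 13 min + 5 h 43 min + 9 h 48 min + 8 h 4 min + 11 h 33 min + 9 h 11 min = 60 h 1 min.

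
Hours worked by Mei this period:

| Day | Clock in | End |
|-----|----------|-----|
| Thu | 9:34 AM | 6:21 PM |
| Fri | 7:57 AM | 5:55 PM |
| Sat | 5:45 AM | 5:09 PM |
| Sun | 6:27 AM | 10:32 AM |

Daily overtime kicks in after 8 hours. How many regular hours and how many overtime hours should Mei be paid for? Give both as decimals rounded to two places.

Regular 28.08 hours, overtime 6.15 hours

Thu: 9:34 AM–6:21 PM = 8 h 47 min
Fri: 7:57 AM–5:55 PM = 9 h 58 min
Sat: 5:45 AM–5:09 PM = 11 h 24 min
Sun: 6:27 AM–10:32 AM = 4 h 5 min
Thu reg 8 h 0 min / OT 0 h 47 min; Fri reg 8 h 0 min / OT 1 h 58 min; Sat reg 8 h 0 min / OT 3 h 24 min; Sun reg 4 h 5 min / OT 0 h 0 min.
Totals: regular 28 h 5 min, overtime 6 h 9 min.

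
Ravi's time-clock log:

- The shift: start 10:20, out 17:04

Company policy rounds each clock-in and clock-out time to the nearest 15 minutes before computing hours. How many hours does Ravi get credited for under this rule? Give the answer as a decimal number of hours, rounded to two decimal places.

The shift: in 10:20→10:15, out 17:04→17:00; 6 h 45 min

6.75 hours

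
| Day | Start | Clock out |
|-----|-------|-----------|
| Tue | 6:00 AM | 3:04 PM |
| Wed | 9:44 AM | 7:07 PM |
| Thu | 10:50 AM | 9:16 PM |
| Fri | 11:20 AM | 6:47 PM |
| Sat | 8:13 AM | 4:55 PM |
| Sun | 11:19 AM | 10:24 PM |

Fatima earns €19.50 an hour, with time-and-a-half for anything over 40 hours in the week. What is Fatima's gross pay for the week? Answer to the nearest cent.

€1251.41

Tue: 6:00 AM–3:04 PM = 9 h 4 min
Wed: 9:44 AM–7:07 PM = 9 h 23 min
Thu: 10:50 AM–9:16 PM = 10 h 26 min
Fri: 11:20 AM–6:47 PM = 7 h 27 min
Sat: 8:13 AM–4:55 PM = 8 h 42 min
Sun: 11:19 AM–10:24 PM = 11 h 5 min
Total worked: 56 h 7 min = 3367 min.
Regular 40 h 0 min = 2400 min at €19.50/h; overtime 16 h 7 min = 967 min at €29.25/h.
Pay = (2400 × €19.50 + 967 × €29.25) ÷ 60 = €1251.41.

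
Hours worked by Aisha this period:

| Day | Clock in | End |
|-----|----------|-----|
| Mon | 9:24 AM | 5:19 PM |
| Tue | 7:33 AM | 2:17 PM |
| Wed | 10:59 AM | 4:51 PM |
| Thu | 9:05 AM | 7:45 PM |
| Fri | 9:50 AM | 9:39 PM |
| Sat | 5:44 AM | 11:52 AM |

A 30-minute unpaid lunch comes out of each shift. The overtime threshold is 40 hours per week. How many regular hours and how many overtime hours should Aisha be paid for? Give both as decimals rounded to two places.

Regular 40.00 hours, overtime 6.13 hours

Mon: 9:24 AM–5:19 PM = 7 h 55 min; less 30 min break → 7 h 25 min
Tue: 7:33 AM–2:17 PM = 6 h 44 min; less 30 min break → 6 h 14 min
Wed: 10:59 AM–4:51 PM = 5 h 52 min; less 30 min break → 5 h 22 min
Thu: 9:05 AM–7:45 PM = 10 h 40 min; less 30 min break → 10 h 10 min
Fri: 9:50 AM–9:39 PM = 11 h 49 min; less 30 min break → 11 h 19 min
Sat: 5:44 AM–11:52 AM = 6 h 8 min; less 30 min break → 5 h 38 min
Total worked: 46 h 8 min = 46.13 h.
Threshold 40 h → overtime 6 h 8 min, regular 40 h 0 min.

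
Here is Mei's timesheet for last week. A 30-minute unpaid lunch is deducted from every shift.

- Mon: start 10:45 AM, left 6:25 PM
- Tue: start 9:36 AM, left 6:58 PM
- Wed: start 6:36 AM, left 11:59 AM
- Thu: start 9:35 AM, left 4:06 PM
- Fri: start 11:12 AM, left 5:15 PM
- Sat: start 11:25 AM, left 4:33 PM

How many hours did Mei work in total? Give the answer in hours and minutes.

37 h 7 min

Mon: 10:45 AM–6:25 PM = 7 h 40 min; less 30 min break → 7 h 10 min
Tue: 9:36 AM–6:58 PM = 9 h 22 min; less 30 min break → 8 h 52 min
Wed: 6:36 AM–11:59 AM = 5 h 23 min; less 30 min break → 4 h 53 min
Thu: 9:35 AM–4:06 PM = 6 h 31 min; less 30 min break → 6 h 1 min
Fri: 11:12 AM–5:15 PM = 6 h 3 min; less 30 min break → 5 h 33 min
Sat: 11:25 AM–4:33 PM = 5 h 8 min; less 30 min break → 4 h 38 min
Total: 7 h 10 min + 8 h 52 min + 4 h 53 min + 6 h 1 min + 5 h 33 min + 4 h 38 min = 37 h 7 min.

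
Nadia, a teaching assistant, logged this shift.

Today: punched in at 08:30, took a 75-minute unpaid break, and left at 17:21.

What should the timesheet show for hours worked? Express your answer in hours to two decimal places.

7.60 hours

Today: 08:30–17:21 = 8 h 51 min; less 75 min break → 7 h 36 min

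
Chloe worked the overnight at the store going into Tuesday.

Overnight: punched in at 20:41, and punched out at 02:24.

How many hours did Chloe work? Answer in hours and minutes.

Overnight: 20:41 → midnight = 3 h 19 min; midnight → 02:24 = 2 h 24 min; span 5 h 43 min

5 h 43 min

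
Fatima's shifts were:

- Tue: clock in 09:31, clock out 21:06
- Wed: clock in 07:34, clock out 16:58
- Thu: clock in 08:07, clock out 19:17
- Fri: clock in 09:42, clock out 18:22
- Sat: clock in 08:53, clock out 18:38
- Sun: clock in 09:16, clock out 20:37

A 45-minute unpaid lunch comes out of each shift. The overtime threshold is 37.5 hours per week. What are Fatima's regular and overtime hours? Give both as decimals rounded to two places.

Tue: 09:31–21:06 = 11 h 35 min; less 45 min break → 10 h 50 min
Wed: 07:34–16:58 = 9 h 24 min; less 45 min break → 8 h 39 min
Thu: 08:07–19:17 = 11 h 10 min; less 45 min break → 10 h 25 min
Fri: 09:42–18:22 = 8 h 40 min; less 45 min break → 7 h 55 min
Sat: 08:53–18:38 = 9 h 45 min; less 45 min break → 9 h 0 min
Sun: 09:16–20:37 = 11 h 21 min; less 45 min break → 10 h 36 min
Total worked: 57 h 25 min = 57.42 h.
Threshold 37.5 h → overtime 19 h 55 min, regular 37 h 30 min.

Regular 37.50 hours, overtime 19.92 hours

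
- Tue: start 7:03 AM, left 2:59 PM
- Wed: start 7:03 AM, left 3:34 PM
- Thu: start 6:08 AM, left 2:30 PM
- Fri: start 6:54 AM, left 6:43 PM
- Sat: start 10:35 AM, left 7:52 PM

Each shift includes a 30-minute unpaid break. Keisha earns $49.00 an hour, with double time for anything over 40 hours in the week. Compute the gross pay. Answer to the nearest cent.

$2294.83

Tue: 7:03 AM–2:59 PM = 7 h 56 min; less 30 min break → 7 h 26 min
Wed: 7:03 AM–3:34 PM = 8 h 31 min; less 30 min break → 8 h 1 min
Thu: 6:08 AM–2:30 PM = 8 h 22 min; less 30 min break → 7 h 52 min
Fri: 6:54 AM–6:43 PM = 11 h 49 min; less 30 min break → 11 h 19 min
Sat: 10:35 AM–7:52 PM = 9 h 17 min; less 30 min break → 8 h 47 min
Total worked: 43 h 25 min = 2605 min.
Regular 40 h 0 min = 2400 min at $49.00/h; overtime 3 h 25 min = 205 min at $98.00/h.
Pay = (2400 × $49.00 + 205 × $98.00) ÷ 60 = $2294.83.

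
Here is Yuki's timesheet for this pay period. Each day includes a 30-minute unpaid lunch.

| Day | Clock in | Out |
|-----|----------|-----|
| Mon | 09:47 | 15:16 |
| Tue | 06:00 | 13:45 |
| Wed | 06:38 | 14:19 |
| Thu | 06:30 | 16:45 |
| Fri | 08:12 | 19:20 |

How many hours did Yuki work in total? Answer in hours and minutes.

39 h 48 min

Mon: 09:47–15:16 = 5 h 29 min; less 30 min break → 4 h 59 min
Tue: 06:00–13:45 = 7 h 45 min; less 30 min break → 7 h 15 min
Wed: 06:38–14:19 = 7 h 41 min; less 30 min break → 7 h 11 min
Thu: 06:30–16:45 = 10 h 15 min; less 30 min break → 9 h 45 min
Fri: 08:12–19:20 = 11 h 8 min; less 30 min break → 10 h 38 min
Total: 4 h 59 min + 7 h 15 min + 7 h 11 min + 9 h 45 min + 10 h 38 min = 39 h 48 min.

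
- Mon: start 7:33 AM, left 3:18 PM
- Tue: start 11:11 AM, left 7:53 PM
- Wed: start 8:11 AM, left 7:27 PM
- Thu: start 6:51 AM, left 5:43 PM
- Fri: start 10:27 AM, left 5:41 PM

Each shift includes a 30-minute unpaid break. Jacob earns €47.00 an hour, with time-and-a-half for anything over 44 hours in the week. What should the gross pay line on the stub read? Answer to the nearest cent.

€2035.88

Mon: 7:33 AM–3:18 PM = 7 h 45 min; less 30 min break → 7 h 15 min
Tue: 11:11 AM–7:53 PM = 8 h 42 min; less 30 min break → 8 h 12 min
Wed: 8:11 AM–7:27 PM = 11 h 16 min; less 30 min break → 10 h 46 min
Thu: 6:51 AM–5:43 PM = 10 h 52 min; less 30 min break → 10 h 22 min
Fri: 10:27 AM–5:41 PM = 7 h 14 min; less 30 min break → 6 h 44 min
Total worked: 43 h 19 min = 2599 min.
Regular 43 h 19 min = 2599 min at €47.00/h; overtime 0 h 0 min = 0 min at €70.50/h.
Pay = (2599 × €47.00 + 0 × €70.50) ÷ 60 = €2035.88.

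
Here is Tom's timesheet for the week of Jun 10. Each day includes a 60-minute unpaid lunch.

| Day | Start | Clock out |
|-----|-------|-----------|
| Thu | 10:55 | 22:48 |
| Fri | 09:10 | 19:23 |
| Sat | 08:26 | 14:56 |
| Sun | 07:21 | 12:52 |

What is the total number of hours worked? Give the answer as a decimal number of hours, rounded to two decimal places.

30.12 hours

Thu: 10:55–22:48 = 11 h 53 min; less 60 min break → 10 h 53 min
Fri: 09:10–19:23 = 10 h 13 min; less 60 min break → 9 h 13 min
Sat: 08:26–14:56 = 6 h 30 min; less 60 min break → 5 h 30 min
Sun: 07:21–12:52 = 5 h 31 min; less 60 min break → 4 h 31 min
Total: 10 h 53 min + 9 h 13 min + 5 h 30 min + 4 h 31 min = 30 h 7 min.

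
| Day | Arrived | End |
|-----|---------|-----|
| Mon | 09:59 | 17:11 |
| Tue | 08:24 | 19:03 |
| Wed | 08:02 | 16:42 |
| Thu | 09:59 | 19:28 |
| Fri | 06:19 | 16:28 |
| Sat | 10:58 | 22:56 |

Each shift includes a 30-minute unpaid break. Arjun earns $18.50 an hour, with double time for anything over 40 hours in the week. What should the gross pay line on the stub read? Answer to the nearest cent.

$1299.32

Mon: 09:59–17:11 = 7 h 12 min; less 30 min break → 6 h 42 min
Tue: 08:24–19:03 = 10 h 39 min; less 30 min break → 10 h 9 min
Wed: 08:02–16:42 = 8 h 40 min; less 30 min break → 8 h 10 min
Thu: 09:59–19:28 = 9 h 29 min; less 30 min break → 8 h 59 min
Fri: 06:19–16:28 = 10 h 9 min; less 30 min break → 9 h 39 min
Sat: 10:58–22:56 = 11 h 58 min; less 30 min break → 11 h 28 min
Total worked: 55 h 7 min = 3307 min.
Regular 40 h 0 min = 2400 min at $18.50/h; overtime 15 h 7 min = 907 min at $37.00/h.
Pay = (2400 × $18.50 + 907 × $37.00) ÷ 60 = $1299.32.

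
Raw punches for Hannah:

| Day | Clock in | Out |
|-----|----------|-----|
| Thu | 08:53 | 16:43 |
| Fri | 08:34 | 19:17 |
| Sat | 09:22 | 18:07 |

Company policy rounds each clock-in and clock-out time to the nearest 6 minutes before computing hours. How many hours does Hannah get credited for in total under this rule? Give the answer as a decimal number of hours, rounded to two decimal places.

Thu: in 08:53→08:54, out 16:43→16:42; 7 h 48 min
Fri: in 08:34→08:36, out 19:17→19:18; 10 h 42 min
Sat: in 09:22→09:24, out 18:07→18:06; 8 h 42 min
Total credited: 27 h 12 min.

27.20 hours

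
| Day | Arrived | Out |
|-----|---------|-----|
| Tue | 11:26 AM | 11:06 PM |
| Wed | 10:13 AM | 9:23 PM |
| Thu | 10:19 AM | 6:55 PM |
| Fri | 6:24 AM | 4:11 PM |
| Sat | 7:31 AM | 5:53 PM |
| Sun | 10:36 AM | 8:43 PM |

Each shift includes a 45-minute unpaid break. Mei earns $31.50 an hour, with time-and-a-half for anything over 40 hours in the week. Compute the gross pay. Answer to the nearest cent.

Tue: 11:26 AM–11:06 PM = 11 h 40 min; less 45 min break → 10 h 55 min
Wed: 10:13 AM–9:23 PM = 11 h 10 min; less 45 min break → 10 h 25 min
Thu: 10:19 AM–6:55 PM = 8 h 36 min; less 45 min break → 7 h 51 min
Fri: 6:24 AM–4:11 PM = 9 h 47 min; less 45 min break → 9 h 2 min
Sat: 7:31 AM–5:53 PM = 10 h 22 min; less 45 min break → 9 h 37 min
Sun: 10:36 AM–8:43 PM = 10 h 7 min; less 45 min break → 9 h 22 min
Total worked: 57 h 12 min = 3432 min.
Regular 40 h 0 min = 2400 min at $31.50/h; overtime 17 h 12 min = 1032 min at $47.25/h.
Pay = (2400 × $31.50 + 1032 × $47.25) ÷ 60 = $2072.70.

$2072.70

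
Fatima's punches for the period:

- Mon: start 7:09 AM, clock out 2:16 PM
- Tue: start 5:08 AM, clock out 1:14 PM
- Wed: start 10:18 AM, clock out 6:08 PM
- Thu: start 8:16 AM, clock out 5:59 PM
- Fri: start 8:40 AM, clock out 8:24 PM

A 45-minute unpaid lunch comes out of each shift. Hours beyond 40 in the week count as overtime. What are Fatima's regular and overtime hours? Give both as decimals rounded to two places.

Mon: 7:09 AM–2:16 PM = 7 h 7 min; less 45 min break → 6 h 22 min
Tue: 5:08 AM–1:14 PM = 8 h 6 min; less 45 min break → 7 h 21 min
Wed: 10:18 AM–6:08 PM = 7 h 50 min; less 45 min break → 7 h 5 min
Thu: 8:16 AM–5:59 PM = 9 h 43 min; less 45 min break → 8 h 58 min
Fri: 8:40 AM–8:24 PM = 11 h 44 min; less 45 min break → 10 h 59 min
Total worked: 40 h 45 min = 40.75 h.
Threshold 40 h → overtime 0 h 45 min, regular 40 h 0 min.

Regular 40.00 hours, overtime 0.75 hours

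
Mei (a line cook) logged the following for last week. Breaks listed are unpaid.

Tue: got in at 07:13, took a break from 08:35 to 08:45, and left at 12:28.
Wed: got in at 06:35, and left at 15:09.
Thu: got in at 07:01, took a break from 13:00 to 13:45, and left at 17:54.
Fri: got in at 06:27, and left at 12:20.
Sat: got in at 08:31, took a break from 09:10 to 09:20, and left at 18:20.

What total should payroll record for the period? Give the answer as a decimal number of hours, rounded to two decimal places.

39.32 hours

Tue: 07:13–12:28 = 5 h 15 min; less 10 min break → 5 h 5 min
Wed: 06:35–15:09 = 8 h 34 min
Thu: 07:01–17:54 = 10 h 53 min; less 45 min break → 10 h 8 min
Fri: 06:27–12:20 = 5 h 53 min
Sat: 08:31–18:20 = 9 h 49 min; less 10 min break → 9 h 39 min
Total: 5 h 5 min + 8 h 34 min + 10 h 8 min + 5 h 53 min + 9 h 39 min = 39 h 19 min.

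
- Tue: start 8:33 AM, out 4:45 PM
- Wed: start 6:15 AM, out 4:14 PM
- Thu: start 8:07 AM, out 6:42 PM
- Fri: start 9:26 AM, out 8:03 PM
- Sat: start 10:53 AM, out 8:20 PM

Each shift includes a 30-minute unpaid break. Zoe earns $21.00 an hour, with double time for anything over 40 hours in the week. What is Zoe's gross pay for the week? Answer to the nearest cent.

$1106.00

Tue: 8:33 AM–4:45 PM = 8 h 12 min; less 30 min break → 7 h 42 min
Wed: 6:15 AM–4:14 PM = 9 h 59 min; less 30 min break → 9 h 29 min
Thu: 8:07 AM–6:42 PM = 10 h 35 min; less 30 min break → 10 h 5 min
Fri: 9:26 AM–8:03 PM = 10 h 37 min; less 30 min break → 10 h 7 min
Sat: 10:53 AM–8:20 PM = 9 h 27 min; less 30 min break → 8 h 57 min
Total worked: 46 h 20 min = 2780 min.
Regular 40 h 0 min = 2400 min at $21.00/h; overtime 6 h 20 min = 380 min at $42.00/h.
Pay = (2400 × $21.00 + 380 × $42.00) ÷ 60 = $1106.00.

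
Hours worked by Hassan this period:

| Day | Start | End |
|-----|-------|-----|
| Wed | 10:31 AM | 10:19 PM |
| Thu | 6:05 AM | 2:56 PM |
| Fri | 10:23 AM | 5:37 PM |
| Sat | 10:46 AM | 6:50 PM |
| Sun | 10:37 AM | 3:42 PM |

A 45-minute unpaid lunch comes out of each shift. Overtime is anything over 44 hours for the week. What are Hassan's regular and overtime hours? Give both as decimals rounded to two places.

Wed: 10:31 AM–10:19 PM = 11 h 48 min; less 45 min break → 11 h 3 min
Thu: 6:05 AM–2:56 PM = 8 h 51 min; less 45 min break → 8 h 6 min
Fri: 10:23 AM–5:37 PM = 7 h 14 min; less 45 min break → 6 h 29 min
Sat: 10:46 AM–6:50 PM = 8 h 4 min; less 45 min break → 7 h 19 min
Sun: 10:37 AM–3:42 PM = 5 h 5 min; less 45 min break → 4 h 20 min
Total worked: 37 h 17 min = 37.28 h.
Threshold 44 h → overtime 0 h 0 min, regular 37 h 17 min.

Regular 37.28 hours, overtime 0.00 hours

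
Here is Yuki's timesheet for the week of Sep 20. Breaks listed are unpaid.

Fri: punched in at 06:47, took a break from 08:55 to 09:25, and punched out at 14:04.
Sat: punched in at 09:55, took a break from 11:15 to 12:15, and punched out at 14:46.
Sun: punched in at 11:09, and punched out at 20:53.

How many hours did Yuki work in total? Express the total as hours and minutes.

20 h 22 min

Fri: 06:47–14:04 = 7 h 17 min; less 30 min break → 6 h 47 min
Sat: 09:55–14:46 = 4 h 51 min; less 60 min break → 3 h 51 min
Sun: 11:09–20:53 = 9 h 44 min
Total: 6 h 47 min + 3 h 51 min + 9 h 44 min = 20 h 22 min.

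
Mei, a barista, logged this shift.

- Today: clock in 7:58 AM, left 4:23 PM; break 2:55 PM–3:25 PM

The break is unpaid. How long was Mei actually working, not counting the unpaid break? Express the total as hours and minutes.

Today: 7:58 AM–4:23 PM = 8 h 25 min; less 30 min break → 7 h 55 min

7 h 55 min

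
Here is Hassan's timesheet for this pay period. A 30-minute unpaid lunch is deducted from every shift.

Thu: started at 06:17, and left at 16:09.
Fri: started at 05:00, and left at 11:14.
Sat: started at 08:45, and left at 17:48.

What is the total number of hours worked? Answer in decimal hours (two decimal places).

23.65 hours

Thu: 06:17–16:09 = 9 h 52 min; less 30 min break → 9 h 22 min
Fri: 05:00–11:14 = 6 h 14 min; less 30 min break → 5 h 44 min
Sat: 08:45–17:48 = 9 h 3 min; less 30 min break → 8 h 33 min
Total: 9 h 22 min + 5 h 44 min + 8 h 33 min = 23 h 39 min.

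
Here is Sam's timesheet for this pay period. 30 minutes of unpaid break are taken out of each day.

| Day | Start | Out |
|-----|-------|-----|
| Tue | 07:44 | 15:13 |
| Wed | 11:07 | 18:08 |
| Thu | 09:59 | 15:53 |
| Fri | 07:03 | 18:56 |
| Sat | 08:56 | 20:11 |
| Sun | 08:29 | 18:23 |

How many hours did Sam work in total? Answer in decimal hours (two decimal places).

Tue: 07:44–15:13 = 7 h 29 min; less 30 min break → 6 h 59 min
Wed: 11:07–18:08 = 7 h 1 min; less 30 min break → 6 h 31 min
Thu: 09:59–15:53 = 5 h 54 min; less 30 min break → 5 h 24 min
Fri: 07:03–18:56 = 11 h 53 min; less 30 min break → 11 h 23 min
Sat: 08:56–20:11 = 11 h 15 min; less 30 min break → 10 h 45 min
Sun: 08:29–18:23 = 9 h 54 min; less 30 min break → 9 h 24 min
Total: 6 h 59 min + 6 h 31 min + 5 h 24 min + 11 h 23 min + 10 h 45 min + 9 h 24 min = 50 h 26 min.

50.43 hours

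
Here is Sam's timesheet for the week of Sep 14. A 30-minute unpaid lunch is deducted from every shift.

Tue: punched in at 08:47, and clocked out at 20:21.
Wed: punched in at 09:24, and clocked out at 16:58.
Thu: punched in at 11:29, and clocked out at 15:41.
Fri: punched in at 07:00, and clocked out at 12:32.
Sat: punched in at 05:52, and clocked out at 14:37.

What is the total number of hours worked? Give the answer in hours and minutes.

Tue: 08:47–20:21 = 11 h 34 min; less 30 min break → 11 h 4 min
Wed: 09:24–16:58 = 7 h 34 min; less 30 min break → 7 h 4 min
Thu: 11:29–15:41 = 4 h 12 min; less 30 min break → 3 h 42 min
Fri: 07:00–12:32 = 5 h 32 min; less 30 min break → 5 h 2 min
Sat: 05:52–14:37 = 8 h 45 min; less 30 min break → 8 h 15 min
Total: 11 h 4 min + 7 h 4 min + 3 h 42 min + 5 h 2 min + 8 h 15 min = 35 h 7 min.

35 h 7 min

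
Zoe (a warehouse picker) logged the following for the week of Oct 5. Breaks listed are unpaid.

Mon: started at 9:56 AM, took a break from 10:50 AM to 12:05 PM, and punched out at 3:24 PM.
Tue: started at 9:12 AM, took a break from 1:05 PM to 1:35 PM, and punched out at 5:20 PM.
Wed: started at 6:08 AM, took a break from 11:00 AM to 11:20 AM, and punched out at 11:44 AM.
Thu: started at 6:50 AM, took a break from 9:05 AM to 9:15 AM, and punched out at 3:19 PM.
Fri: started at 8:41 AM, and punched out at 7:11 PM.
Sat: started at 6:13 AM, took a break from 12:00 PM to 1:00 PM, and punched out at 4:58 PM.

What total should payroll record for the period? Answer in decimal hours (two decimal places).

Mon: 9:56 AM–3:24 PM = 5 h 28 min; less 75 min break → 4 h 13 min
Tue: 9:12 AM–5:20 PM = 8 h 8 min; less 30 min break → 7 h 38 min
Wed: 6:08 AM–11:44 AM = 5 h 36 min; less 20 min break → 5 h 16 min
Thu: 6:50 AM–3:19 PM = 8 h 29 min; less 10 min break → 8 h 19 min
Fri: 8:41 AM–7:11 PM = 10 h 30 min
Sat: 6:13 AM–4:58 PM = 10 h 45 min; less 60 min break → 9 h 45 min
Total: 4 h 13 min + 7 h 38 min + 5 h 16 min + 8 h 19 min + 10 h 30 min + 9 h 45 min = 45 h 41 min.

45.68 hours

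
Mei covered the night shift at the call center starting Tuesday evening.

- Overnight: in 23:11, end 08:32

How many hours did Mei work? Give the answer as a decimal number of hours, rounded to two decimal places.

Overnight: 23:11 → midnight = 0 h 49 min; midnight → 08:32 = 8 h 32 min; span 9 h 21 min

9.35 hours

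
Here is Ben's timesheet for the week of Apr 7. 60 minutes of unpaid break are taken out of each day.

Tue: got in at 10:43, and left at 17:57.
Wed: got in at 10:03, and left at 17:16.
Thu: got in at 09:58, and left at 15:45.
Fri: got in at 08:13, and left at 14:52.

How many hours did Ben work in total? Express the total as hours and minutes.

22 h 53 min

Tue: 10:43–17:57 = 7 h 14 min; less 60 min break → 6 h 14 min
Wed: 10:03–17:16 = 7 h 13 min; less 60 min break → 6 h 13 min
Thu: 09:58–15:45 = 5 h 47 min; less 60 min break → 4 h 47 min
Fri: 08:13–14:52 = 6 h 39 min; less 60 min break → 5 h 39 min
Total: 6 h 14 min + 6 h 13 min + 4 h 47 min + 5 h 39 min = 22 h 53 min.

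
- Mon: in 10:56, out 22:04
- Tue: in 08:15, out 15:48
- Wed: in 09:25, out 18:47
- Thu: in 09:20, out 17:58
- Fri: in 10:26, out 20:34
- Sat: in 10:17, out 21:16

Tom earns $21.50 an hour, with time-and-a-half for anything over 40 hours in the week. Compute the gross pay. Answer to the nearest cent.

Mon: 10:56–22:04 = 11 h 8 min
Tue: 08:15–15:48 = 7 h 33 min
Wed: 09:25–18:47 = 9 h 22 min
Thu: 09:20–17:58 = 8 h 38 min
Fri: 10:26–20:34 = 10 h 8 min
Sat: 10:17–21:16 = 10 h 59 min
Total worked: 57 h 48 min = 3468 min.
Regular 40 h 0 min = 2400 min at $21.50/h; overtime 17 h 48 min = 1068 min at $32.25/h.
Pay = (2400 × $21.50 + 1068 × $32.25) ÷ 60 = $1434.05.

$1434.05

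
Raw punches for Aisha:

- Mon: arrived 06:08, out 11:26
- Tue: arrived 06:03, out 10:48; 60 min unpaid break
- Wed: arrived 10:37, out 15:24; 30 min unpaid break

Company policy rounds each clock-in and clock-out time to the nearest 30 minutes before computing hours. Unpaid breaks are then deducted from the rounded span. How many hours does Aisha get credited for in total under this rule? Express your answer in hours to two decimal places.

14.00 hours

Mon: in 06:08→06:00, out 11:26→11:30; 5 h 30 min
Tue: in 06:03→06:00, out 10:48→11:00; 5 h 0 min − 60 min = 4 h 0 min
Wed: in 10:37→10:30, out 15:24→15:30; 5 h 0 min − 30 min = 4 h 30 min
Total credited: 14 h 0 min.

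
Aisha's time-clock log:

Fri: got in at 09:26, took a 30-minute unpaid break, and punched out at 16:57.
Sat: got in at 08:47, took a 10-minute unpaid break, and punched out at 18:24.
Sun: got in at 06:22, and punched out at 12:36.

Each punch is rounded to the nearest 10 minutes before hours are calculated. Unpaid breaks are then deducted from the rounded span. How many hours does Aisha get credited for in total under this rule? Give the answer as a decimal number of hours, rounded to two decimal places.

22.67 hours

Fri: in 09:26→09:30, out 16:57→17:00; 7 h 30 min − 30 min = 7 h 0 min
Sat: in 08:47→08:50, out 18:24→18:20; 9 h 30 min − 10 min = 9 h 20 min
Sun: in 06:22→06:20, out 12:36→12:40; 6 h 20 min
Total credited: 22 h 40 min.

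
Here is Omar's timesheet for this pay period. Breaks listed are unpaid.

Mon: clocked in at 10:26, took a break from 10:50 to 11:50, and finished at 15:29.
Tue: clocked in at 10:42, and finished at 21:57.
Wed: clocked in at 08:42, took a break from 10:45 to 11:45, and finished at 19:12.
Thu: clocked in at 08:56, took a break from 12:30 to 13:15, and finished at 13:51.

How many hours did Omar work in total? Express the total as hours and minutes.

Mon: 10:26–15:29 = 5 h 3 min; less 60 min break → 4 h 3 min
Tue: 10:42–21:57 = 11 h 15 min
Wed: 08:42–19:12 = 10 h 30 min; less 60 min break → 9 h 30 min
Thu: 08:56–13:51 = 4 h 55 min; less 45 min break → 4 h 10 min
Total: 4 h 3 min + 11 h 15 min + 9 h 30 min + 4 h 10 min = 28 h 58 min.

28 h 58 min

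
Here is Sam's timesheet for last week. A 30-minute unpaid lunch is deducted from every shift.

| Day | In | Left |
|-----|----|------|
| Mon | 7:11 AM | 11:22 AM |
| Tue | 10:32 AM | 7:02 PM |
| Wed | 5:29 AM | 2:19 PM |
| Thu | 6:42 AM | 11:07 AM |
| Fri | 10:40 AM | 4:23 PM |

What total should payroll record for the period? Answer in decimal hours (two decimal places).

29.15 hours

Mon: 7:11 AM–11:22 AM = 4 h 11 min; less 30 min break → 3 h 41 min
Tue: 10:32 AM–7:02 PM = 8 h 30 min; less 30 min break → 8 h 0 min
Wed: 5:29 AM–2:19 PM = 8 h 50 min; less 30 min break → 8 h 20 min
Thu: 6:42 AM–11:07 AM = 4 h 25 min; less 30 min break → 3 h 55 min
Fri: 10:40 AM–4:23 PM = 5 h 43 min; less 30 min break → 5 h 13 min
Total: 3 h 41 min + 8 h 0 min + 8 h 20 min + 3 h 55 min + 5 h 13 min = 29 h 9 min.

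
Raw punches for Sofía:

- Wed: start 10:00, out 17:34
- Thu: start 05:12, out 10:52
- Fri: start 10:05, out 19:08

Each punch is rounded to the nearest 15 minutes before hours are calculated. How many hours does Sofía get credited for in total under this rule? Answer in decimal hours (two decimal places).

22.25 hours

Wed: in 10:00→10:00, out 17:34→17:30; 7 h 30 min
Thu: in 05:12→05:15, out 10:52→10:45; 5 h 30 min
Fri: in 10:05→10:00, out 19:08→19:15; 9 h 15 min
Total credited: 22 h 15 min.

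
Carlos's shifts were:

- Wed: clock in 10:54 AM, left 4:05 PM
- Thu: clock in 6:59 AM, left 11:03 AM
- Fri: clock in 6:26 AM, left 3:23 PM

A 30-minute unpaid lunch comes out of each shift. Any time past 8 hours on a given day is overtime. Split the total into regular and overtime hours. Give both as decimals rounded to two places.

Regular 16.25 hours, overtime 0.45 hours

Wed: 10:54 AM–4:05 PM = 5 h 11 min; less 30 min break → 4 h 41 min
Thu: 6:59 AM–11:03 AM = 4 h 4 min; less 30 min break → 3 h 34 min
Fri: 6:26 AM–3:23 PM = 8 h 57 min; less 30 min break → 8 h 27 min
Wed reg 4 h 41 min / OT 0 h 0 min; Thu reg 3 h 34 min / OT 0 h 0 min; Fri reg 8 h 0 min / OT 0 h 27 min.
Totals: regular 16 h 15 min, overtime 0 h 27 min.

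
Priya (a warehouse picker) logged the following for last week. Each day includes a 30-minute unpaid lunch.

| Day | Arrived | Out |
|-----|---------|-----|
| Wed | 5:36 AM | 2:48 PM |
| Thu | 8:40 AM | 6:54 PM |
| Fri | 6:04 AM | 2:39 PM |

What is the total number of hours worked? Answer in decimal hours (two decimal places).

26.52 hours

Wed: 5:36 AM–2:48 PM = 9 h 12 min; less 30 min break → 8 h 42 min
Thu: 8:40 AM–6:54 PM = 10 h 14 min; less 30 min break → 9 h 44 min
Fri: 6:04 AM–2:39 PM = 8 h 35 min; less 30 min break → 8 h 5 min
Total: 8 h 42 min + 9 h 44 min + 8 h 5 min = 26 h 31 min.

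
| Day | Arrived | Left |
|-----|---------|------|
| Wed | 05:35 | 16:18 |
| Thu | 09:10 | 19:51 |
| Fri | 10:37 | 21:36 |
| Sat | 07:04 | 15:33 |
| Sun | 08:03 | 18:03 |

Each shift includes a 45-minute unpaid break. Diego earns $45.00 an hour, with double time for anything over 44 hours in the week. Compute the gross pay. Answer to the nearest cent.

$2260.50

Wed: 05:35–16:18 = 10 h 43 min; less 45 min break → 9 h 58 min
Thu: 09:10–19:51 = 10 h 41 min; less 45 min break → 9 h 56 min
Fri: 10:37–21:36 = 10 h 59 min; less 45 min break → 10 h 14 min
Sat: 07:04–15:33 = 8 h 29 min; less 45 min break → 7 h 44 min
Sun: 08:03–18:03 = 10 h 0 min; less 45 min break → 9 h 15 min
Total worked: 47 h 7 min = 2827 min.
Regular 44 h 0 min = 2640 min at $45.00/h; overtime 3 h 7 min = 187 min at $90.00/h.
Pay = (2640 × $45.00 + 187 × $90.00) ÷ 60 = $2260.50.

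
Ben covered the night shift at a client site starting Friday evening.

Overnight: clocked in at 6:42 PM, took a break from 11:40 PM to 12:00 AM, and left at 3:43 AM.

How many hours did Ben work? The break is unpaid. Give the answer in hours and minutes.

8 h 41 min

Overnight: 6:42 PM → midnight = 5 h 18 min; midnight → 3:43 AM = 3 h 43 min; span 9 h 1 min; less 20 min break → 8 h 41 min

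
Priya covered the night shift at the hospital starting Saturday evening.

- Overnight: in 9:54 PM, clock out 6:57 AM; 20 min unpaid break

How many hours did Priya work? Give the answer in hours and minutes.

8 h 43 min

Overnight: 9:54 PM → midnight = 2 h 6 min; midnight → 6:57 AM = 6 h 57 min; span 9 h 3 min; less 20 min break → 8 h 43 min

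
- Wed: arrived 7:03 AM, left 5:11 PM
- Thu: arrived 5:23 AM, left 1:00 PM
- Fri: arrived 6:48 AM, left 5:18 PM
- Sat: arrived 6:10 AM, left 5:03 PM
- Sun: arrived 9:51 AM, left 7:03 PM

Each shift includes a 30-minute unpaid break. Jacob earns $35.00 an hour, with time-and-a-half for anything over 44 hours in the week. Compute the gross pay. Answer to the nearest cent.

$1636.25

Wed: 7:03 AM–5:11 PM = 10 h 8 min; less 30 min break → 9 h 38 min
Thu: 5:23 AM–1:00 PM = 7 h 37 min; less 30 min break → 7 h 7 min
Fri: 6:48 AM–5:18 PM = 10 h 30 min; less 30 min break → 10 h 0 min
Sat: 6:10 AM–5:03 PM = 10 h 53 min; less 30 min break → 10 h 23 min
Sun: 9:51 AM–7:03 PM = 9 h 12 min; less 30 min break → 8 h 42 min
Total worked: 45 h 50 min = 2750 min.
Regular 44 h 0 min = 2640 min at $35.00/h; overtime 1 h 50 min = 110 min at $52.50/h.
Pay = (2640 × $35.00 + 110 × $52.50) ÷ 60 = $1636.25.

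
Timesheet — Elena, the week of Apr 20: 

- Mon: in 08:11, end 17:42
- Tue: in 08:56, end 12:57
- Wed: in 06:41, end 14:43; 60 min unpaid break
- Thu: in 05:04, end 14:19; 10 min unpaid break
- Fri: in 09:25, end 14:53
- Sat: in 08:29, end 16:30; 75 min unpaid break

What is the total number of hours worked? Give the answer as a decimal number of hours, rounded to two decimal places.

41.88 hours

Mon: 08:11–17:42 = 9 h 31 min
Tue: 08:56–12:57 = 4 h 1 min
Wed: 06:41–14:43 = 8 h 2 min; less 60 min break → 7 h 2 min
Thu: 05:04–14:19 = 9 h 15 min; less 10 min break → 9 h 5 min
Fri: 09:25–14:53 = 5 h 28 min
Sat: 08:29–16:30 = 8 h 1 min; less 75 min break → 6 h 46 min
Total: 9 h 31 min + 4 h 1 min + 7 h 2 min + 9 h 5 min + 5 h 28 min + 6 h 46 min = 41 h 53 min.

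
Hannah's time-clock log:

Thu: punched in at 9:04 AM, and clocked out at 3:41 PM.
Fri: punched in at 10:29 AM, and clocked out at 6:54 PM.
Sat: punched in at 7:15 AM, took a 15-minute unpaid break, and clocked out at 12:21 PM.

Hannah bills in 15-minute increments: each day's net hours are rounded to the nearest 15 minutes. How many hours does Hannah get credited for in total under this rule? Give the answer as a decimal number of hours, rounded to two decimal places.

Thu: 9:04 AM–3:41 PM = 6 h 37 min → rounds to 6 h 30 min
Fri: 10:29 AM–6:54 PM = 8 h 25 min → rounds to 8 h 30 min
Sat: 7:15 AM–12:21 PM = 5 h 6 min − 15 min = 4 h 51 min → rounds to 4 h 45 min
Total credited: 19 h 45 min.

19.75 hours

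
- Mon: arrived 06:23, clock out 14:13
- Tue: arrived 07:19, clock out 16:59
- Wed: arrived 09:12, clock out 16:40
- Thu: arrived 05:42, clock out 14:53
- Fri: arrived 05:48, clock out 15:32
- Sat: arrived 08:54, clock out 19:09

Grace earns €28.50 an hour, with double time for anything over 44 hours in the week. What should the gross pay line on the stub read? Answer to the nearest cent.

Mon: 06:23–14:13 = 7 h 50 min
Tue: 07:19–16:59 = 9 h 40 min
Wed: 09:12–16:40 = 7 h 28 min
Thu: 05:42–14:53 = 9 h 11 min
Fri: 05:48–15:32 = 9 h 44 min
Sat: 08:54–19:09 = 10 h 15 min
Total worked: 54 h 8 min = 3248 min.
Regular 44 h 0 min = 2640 min at €28.50/h; overtime 10 h 8 min = 608 min at €57.00/h.
Pay = (2640 × €28.50 + 608 × €57.00) ÷ 60 = €1831.60.

€1831.60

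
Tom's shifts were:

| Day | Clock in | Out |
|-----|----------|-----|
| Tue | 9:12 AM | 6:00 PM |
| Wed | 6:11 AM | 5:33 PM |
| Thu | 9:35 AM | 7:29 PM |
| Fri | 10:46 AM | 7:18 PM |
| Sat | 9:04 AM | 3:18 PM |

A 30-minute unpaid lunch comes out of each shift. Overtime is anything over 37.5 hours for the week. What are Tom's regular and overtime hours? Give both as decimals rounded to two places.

Tue: 9:12 AM–6:00 PM = 8 h 48 min; less 30 min break → 8 h 18 min
Wed: 6:11 AM–5:33 PM = 11 h 22 min; less 30 min break → 10 h 52 min
Thu: 9:35 AM–7:29 PM = 9 h 54 min; less 30 min break → 9 h 24 min
Fri: 10:46 AM–7:18 PM = 8 h 32 min; less 30 min break → 8 h 2 min
Sat: 9:04 AM–3:18 PM = 6 h 14 min; less 30 min break → 5 h 44 min
Total worked: 42 h 20 min = 42.33 h.
Threshold 37.5 h → overtime 4 h 50 min, regular 37 h 30 min.

Regular 37.50 hours, overtime 4.83 hours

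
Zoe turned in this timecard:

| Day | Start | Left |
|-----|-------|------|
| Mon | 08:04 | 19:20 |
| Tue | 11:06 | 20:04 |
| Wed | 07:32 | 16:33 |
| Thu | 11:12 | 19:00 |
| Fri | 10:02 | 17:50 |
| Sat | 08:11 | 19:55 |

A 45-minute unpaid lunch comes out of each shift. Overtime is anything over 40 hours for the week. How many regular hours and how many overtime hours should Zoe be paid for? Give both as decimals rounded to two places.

Regular 40.00 hours, overtime 12.08 hours

Mon: 08:04–19:20 = 11 h 16 min; less 45 min break → 10 h 31 min
Tue: 11:06–20:04 = 8 h 58 min; less 45 min break → 8 h 13 min
Wed: 07:32–16:33 = 9 h 1 min; less 45 min break → 8 h 16 min
Thu: 11:12–19:00 = 7 h 48 min; less 45 min break → 7 h 3 min
Fri: 10:02–17:50 = 7 h 48 min; less 45 min break → 7 h 3 min
Sat: 08:11–19:55 = 11 h 44 min; less 45 min break → 10 h 59 min
Total worked: 52 h 5 min = 52.08 h.
Threshold 40 h → overtime 12 h 5 min, regular 40 h 0 min.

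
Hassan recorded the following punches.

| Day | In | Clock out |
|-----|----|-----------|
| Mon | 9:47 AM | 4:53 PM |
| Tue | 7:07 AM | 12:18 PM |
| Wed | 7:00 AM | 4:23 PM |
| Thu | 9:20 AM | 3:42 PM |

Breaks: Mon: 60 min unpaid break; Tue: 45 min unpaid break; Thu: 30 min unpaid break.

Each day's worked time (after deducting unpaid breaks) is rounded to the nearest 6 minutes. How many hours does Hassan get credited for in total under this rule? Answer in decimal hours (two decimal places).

25.80 hours

Mon: 9:47 AM–4:53 PM = 7 h 6 min − 60 min = 6 h 6 min → rounds to 6 h 6 min
Tue: 7:07 AM–12:18 PM = 5 h 11 min − 45 min = 4 h 26 min → rounds to 4 h 24 min
Wed: 7:00 AM–4:23 PM = 9 h 23 min → rounds to 9 h 24 min
Thu: 9:20 AM–3:42 PM = 6 h 22 min − 30 min = 5 h 52 min → rounds to 5 h 54 min
Total credited: 25 h 48 min.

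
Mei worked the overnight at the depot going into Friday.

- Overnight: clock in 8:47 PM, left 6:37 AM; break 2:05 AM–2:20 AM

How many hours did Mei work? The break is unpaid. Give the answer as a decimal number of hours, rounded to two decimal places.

9.58 hours

Overnight: 8:47 PM → midnight = 3 h 13 min; midnight → 6:37 AM = 6 h 37 min; span 9 h 50 min; less 15 min break → 9 h 35 min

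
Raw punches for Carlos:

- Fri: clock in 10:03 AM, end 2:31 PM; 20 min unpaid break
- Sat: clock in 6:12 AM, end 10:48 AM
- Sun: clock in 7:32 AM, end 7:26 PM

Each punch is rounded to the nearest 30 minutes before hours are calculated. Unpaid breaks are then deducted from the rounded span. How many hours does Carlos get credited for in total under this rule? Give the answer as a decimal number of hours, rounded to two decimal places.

21.17 hours

Fri: in 10:03 AM→10:00 AM, out 2:31 PM→2:30 PM; 4 h 30 min − 20 min = 4 h 10 min
Sat: in 6:12 AM→6:00 AM, out 10:48 AM→11:00 AM; 5 h 0 min
Sun: in 7:32 AM→7:30 AM, out 7:26 PM→7:30 PM; 12 h 0 min
Total credited: 21 h 10 min.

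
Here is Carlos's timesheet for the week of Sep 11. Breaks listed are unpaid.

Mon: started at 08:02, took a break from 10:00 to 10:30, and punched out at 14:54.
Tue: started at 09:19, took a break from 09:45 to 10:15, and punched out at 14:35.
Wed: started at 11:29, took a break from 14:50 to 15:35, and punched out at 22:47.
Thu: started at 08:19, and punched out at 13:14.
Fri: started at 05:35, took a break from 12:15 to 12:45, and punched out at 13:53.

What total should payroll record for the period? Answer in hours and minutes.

34 h 24 min

Mon: 08:02–14:54 = 6 h 52 min; less 30 min break → 6 h 22 min
Tue: 09:19–14:35 = 5 h 16 min; less 30 min break → 4 h 46 min
Wed: 11:29–22:47 = 11 h 18 min; less 45 min break → 10 h 33 min
Thu: 08:19–13:14 = 4 h 55 min
Fri: 05:35–13:53 = 8 h 18 min; less 30 min break → 7 h 48 min
Total: 6 h 22 min + 4 h 46 min + 10 h 33 min + 4 h 55 min + 7 h 48 min = 34 h 24 min.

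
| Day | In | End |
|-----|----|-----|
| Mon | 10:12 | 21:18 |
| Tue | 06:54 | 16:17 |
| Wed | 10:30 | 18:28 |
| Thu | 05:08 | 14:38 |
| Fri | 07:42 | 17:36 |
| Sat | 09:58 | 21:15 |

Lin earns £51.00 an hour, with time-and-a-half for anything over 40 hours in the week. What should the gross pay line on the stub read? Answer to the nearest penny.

Mon: 10:12–21:18 = 11 h 6 min
Tue: 06:54–16:17 = 9 h 23 min
Wed: 10:30–18:28 = 7 h 58 min
Thu: 05:08–14:38 = 9 h 30 min
Fri: 07:42–17:36 = 9 h 54 min
Sat: 09:58–21:15 = 11 h 17 min
Total worked: 59 h 8 min = 3548 min.
Regular 40 h 0 min = 2400 min at £51.00/h; overtime 19 h 8 min = 1148 min at £76.50/h.
Pay = (2400 × £51.00 + 1148 × £76.50) ÷ 60 = £3503.70.

£3503.70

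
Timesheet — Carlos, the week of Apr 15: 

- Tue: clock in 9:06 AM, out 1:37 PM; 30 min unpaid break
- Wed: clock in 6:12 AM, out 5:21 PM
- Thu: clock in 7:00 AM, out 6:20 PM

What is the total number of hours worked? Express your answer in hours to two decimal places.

Tue: 9:06 AM–1:37 PM = 4 h 31 min; less 30 min break → 4 h 1 min
Wed: 6:12 AM–5:21 PM = 11 h 9 min
Thu: 7:00 AM–6:20 PM = 11 h 20 min
Total: 4 h 1 min + 11 h 9 min + 11 h 20 min = 26 h 30 min.

26.50 hours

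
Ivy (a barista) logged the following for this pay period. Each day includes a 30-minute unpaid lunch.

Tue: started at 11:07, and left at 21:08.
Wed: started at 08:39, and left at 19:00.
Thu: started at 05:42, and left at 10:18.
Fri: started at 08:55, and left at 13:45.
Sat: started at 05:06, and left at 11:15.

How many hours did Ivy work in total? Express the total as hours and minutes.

33 h 27 min

Tue: 11:07–21:08 = 10 h 1 min; less 30 min break → 9 h 31 min
Wed: 08:39–19:00 = 10 h 21 min; less 30 min break → 9 h 51 min
Thu: 05:42–10:18 = 4 h 36 min; less 30 min break → 4 h 6 min
Fri: 08:55–13:45 = 4 h 50 min; less 30 min break → 4 h 20 min
Sat: 05:06–11:15 = 6 h 9 min; less 30 min break → 5 h 39 min
Total: 9 h 31 min + 9 h 51 min + 4 h 6 min + 4 h 20 min + 5 h 39 min = 33 h 27 min.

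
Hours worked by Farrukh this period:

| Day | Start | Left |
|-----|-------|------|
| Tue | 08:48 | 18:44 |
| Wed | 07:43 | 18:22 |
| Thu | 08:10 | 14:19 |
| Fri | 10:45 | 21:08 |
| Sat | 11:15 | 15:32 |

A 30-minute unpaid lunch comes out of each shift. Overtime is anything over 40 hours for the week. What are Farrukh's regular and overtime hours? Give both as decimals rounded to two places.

Regular 38.90 hours, overtime 0.00 hours

Tue: 08:48–18:44 = 9 h 56 min; less 30 min break → 9 h 26 min
Wed: 07:43–18:22 = 10 h 39 min; less 30 min break → 10 h 9 min
Thu: 08:10–14:19 = 6 h 9 min; less 30 min break → 5 h 39 min
Fri: 10:45–21:08 = 10 h 23 min; less 30 min break → 9 h 53 min
Sat: 11:15–15:32 = 4 h 17 min; less 30 min break → 3 h 47 min
Total worked: 38 h 54 min = 38.90 h.
Threshold 40 h → overtime 0 h 0 min, regular 38 h 54 min.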